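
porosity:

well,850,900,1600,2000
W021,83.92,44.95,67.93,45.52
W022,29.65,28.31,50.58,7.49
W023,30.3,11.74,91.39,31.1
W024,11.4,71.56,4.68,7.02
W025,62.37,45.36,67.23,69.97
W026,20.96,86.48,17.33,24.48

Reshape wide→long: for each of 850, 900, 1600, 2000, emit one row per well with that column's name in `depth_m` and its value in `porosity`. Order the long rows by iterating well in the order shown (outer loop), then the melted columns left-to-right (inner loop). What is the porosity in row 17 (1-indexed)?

24 rows total (6 × 4). Row 17: index ⌊(17-1)/4⌋ = 4 into well → W025; (17-1) mod 4 = 0 into the melted columns → 850.
So row 17 is (W025, 850, 62.37); porosity = 62.37.

62.37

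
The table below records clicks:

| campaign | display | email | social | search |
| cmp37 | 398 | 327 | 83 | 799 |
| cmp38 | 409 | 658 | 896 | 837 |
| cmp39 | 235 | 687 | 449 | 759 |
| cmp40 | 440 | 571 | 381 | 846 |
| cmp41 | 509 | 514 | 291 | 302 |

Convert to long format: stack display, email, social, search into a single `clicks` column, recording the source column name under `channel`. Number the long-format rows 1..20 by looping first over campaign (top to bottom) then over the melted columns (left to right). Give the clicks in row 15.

20 rows total (5 × 4). Row 15: index ⌊(15-1)/4⌋ = 3 into campaign → cmp40; (15-1) mod 4 = 2 into the melted columns → social.
So row 15 is (cmp40, social, 381); clicks = 381.

381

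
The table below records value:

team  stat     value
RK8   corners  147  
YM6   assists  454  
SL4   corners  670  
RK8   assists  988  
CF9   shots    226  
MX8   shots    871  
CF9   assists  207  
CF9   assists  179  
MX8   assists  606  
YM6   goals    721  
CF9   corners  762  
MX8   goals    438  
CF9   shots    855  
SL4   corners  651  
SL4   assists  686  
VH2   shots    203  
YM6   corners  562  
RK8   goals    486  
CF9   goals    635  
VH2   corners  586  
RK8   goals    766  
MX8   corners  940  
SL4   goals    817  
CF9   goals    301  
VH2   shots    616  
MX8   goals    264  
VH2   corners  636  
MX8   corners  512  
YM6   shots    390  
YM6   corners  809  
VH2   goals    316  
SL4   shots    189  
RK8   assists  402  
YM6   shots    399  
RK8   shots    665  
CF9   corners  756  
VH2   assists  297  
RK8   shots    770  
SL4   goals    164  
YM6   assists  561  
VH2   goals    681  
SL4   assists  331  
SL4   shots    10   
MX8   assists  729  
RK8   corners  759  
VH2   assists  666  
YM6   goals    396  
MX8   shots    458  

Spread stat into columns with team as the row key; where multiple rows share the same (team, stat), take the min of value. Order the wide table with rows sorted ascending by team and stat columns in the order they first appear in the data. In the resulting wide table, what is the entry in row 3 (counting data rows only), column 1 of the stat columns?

With rows sorted ascending by team, row 3 is team=RK8. stat columns in first-appearance order: corners, assists, shots, goals; column 1 is corners.
Long rows with team=RK8, stat=corners: min(147, 759) = 147.

147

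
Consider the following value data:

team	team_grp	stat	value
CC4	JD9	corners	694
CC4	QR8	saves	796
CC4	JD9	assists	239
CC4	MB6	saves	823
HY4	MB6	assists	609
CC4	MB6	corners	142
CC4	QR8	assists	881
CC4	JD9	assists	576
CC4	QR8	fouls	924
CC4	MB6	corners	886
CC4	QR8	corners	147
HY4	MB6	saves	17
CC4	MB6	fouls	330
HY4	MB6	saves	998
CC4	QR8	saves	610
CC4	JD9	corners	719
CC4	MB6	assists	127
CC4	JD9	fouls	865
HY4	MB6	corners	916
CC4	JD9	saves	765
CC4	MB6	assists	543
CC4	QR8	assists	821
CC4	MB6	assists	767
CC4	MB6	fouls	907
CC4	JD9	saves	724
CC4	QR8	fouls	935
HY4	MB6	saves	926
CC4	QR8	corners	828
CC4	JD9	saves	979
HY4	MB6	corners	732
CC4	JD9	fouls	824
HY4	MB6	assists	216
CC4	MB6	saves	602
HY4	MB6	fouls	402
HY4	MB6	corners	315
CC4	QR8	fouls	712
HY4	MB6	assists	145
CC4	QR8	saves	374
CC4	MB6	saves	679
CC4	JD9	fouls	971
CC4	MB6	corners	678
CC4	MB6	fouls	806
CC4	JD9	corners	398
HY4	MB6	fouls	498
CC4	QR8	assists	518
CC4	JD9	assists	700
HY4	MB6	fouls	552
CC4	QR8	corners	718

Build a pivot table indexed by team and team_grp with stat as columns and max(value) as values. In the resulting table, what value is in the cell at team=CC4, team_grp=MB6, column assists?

767

Rows with team=CC4, team_grp=MB6 and stat=assists: value values are 127, 543, 767.
max(127, 543, 767) = 767.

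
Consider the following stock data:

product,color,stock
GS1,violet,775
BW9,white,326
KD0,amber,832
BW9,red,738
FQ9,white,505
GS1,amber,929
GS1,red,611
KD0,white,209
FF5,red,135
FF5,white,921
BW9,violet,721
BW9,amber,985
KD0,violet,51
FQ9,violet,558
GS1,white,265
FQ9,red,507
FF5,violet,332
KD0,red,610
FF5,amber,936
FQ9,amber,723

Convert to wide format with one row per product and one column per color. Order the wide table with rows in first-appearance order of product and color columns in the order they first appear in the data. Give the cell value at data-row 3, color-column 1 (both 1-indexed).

51

With rows in first-appearance order of product, row 3 is product=KD0. color columns in first-appearance order: violet, white, amber, red; column 1 is violet.
Long rows with product=KD0, color=violet: stock = 51.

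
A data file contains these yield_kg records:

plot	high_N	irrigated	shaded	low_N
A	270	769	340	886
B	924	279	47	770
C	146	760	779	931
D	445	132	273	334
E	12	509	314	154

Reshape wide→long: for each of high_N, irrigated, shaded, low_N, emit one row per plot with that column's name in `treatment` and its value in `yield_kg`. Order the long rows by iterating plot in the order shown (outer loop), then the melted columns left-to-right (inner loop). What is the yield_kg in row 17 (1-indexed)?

20 rows total (5 × 4). Row 17: index ⌊(17-1)/4⌋ = 4 into plot → E; (17-1) mod 4 = 0 into the melted columns → high_N.
So row 17 is (E, high_N, 12); yield_kg = 12.

12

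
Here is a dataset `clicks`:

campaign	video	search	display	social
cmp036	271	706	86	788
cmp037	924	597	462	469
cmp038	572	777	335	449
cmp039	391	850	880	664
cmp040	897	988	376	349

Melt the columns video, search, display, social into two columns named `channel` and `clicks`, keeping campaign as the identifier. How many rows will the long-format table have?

20

5 campaign values × 4 melted columns = 20 rows.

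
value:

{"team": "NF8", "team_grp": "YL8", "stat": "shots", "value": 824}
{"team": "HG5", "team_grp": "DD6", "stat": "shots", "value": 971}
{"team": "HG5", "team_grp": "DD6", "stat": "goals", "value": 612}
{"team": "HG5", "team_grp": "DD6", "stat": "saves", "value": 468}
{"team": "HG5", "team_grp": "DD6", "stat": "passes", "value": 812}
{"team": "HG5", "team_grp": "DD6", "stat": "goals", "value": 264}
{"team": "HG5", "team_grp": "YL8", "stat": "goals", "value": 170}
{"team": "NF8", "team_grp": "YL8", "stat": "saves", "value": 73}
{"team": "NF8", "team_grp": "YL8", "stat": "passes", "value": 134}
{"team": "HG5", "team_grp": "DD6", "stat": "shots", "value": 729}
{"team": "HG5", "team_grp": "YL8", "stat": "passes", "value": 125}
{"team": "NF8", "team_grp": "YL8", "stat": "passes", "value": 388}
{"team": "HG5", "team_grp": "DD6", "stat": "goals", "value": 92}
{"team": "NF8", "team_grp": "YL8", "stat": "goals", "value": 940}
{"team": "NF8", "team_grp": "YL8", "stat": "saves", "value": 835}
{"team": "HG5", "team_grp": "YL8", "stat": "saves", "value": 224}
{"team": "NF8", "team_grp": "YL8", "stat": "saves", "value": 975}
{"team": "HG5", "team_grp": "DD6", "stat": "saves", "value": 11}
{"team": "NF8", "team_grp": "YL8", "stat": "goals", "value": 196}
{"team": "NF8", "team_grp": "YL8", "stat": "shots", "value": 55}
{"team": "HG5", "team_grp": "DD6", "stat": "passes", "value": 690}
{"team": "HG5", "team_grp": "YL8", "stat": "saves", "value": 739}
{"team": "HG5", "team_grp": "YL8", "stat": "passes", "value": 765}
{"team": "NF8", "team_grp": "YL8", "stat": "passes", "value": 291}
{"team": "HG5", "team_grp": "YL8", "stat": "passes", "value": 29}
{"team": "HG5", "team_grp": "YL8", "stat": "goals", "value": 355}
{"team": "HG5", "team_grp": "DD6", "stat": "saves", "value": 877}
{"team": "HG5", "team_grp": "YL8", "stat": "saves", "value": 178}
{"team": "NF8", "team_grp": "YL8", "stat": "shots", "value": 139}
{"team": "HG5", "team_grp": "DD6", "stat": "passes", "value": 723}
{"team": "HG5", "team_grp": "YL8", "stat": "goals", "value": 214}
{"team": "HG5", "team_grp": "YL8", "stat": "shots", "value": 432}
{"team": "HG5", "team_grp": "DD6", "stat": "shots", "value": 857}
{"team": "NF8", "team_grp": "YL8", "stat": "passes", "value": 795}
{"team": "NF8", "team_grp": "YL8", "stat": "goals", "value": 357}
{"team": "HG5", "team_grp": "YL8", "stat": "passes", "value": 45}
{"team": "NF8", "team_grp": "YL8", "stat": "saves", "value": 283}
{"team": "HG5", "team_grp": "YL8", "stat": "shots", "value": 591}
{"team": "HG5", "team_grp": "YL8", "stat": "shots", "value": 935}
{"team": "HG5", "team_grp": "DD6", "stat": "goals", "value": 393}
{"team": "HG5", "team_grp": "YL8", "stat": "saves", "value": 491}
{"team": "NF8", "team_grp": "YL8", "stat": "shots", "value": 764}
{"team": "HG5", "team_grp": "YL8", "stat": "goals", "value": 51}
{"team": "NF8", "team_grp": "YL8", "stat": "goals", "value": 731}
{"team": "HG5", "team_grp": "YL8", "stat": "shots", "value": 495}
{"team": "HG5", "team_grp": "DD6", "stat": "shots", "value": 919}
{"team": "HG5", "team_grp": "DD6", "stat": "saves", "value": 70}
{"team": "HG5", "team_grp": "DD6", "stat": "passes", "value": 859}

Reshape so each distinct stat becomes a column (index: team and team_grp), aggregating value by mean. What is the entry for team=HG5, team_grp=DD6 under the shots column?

869

Rows with team=HG5, team_grp=DD6 and stat=shots: value values are 971, 729, 857, 919.
(971 + 729 + 857 + 919) / 4 = 869.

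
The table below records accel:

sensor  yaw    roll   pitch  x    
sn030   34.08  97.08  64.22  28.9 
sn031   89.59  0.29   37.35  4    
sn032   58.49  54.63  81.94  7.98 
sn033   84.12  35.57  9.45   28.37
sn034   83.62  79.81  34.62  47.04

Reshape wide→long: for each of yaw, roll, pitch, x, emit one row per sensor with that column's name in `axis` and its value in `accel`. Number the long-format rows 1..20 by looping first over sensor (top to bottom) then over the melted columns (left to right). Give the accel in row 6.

0.29

20 rows total (5 × 4). Row 6: index ⌊(6-1)/4⌋ = 1 into sensor → sn031; (6-1) mod 4 = 1 into the melted columns → roll.
So row 6 is (sn031, roll, 0.29); accel = 0.29.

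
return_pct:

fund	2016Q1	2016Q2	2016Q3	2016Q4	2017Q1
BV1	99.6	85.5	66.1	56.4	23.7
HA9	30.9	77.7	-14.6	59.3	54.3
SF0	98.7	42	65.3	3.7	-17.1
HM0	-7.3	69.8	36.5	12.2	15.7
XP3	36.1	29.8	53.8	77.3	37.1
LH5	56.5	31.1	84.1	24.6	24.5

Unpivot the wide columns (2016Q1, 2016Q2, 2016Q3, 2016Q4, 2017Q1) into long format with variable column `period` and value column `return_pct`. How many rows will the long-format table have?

6 fund values × 5 melted columns = 30 rows.

30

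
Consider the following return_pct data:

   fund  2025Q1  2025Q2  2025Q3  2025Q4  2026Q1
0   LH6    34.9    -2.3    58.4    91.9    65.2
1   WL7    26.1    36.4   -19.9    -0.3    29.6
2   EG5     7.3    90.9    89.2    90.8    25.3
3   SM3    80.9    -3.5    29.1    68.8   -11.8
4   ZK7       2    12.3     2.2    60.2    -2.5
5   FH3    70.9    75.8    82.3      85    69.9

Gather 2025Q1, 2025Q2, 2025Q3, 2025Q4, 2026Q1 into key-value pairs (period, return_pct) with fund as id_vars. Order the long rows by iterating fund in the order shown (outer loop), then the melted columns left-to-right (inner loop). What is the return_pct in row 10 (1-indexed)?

29.6

30 rows total (6 × 5). Row 10: index ⌊(10-1)/5⌋ = 1 into fund → WL7; (10-1) mod 5 = 4 into the melted columns → 2026Q1.
So row 10 is (WL7, 2026Q1, 29.6); return_pct = 29.6.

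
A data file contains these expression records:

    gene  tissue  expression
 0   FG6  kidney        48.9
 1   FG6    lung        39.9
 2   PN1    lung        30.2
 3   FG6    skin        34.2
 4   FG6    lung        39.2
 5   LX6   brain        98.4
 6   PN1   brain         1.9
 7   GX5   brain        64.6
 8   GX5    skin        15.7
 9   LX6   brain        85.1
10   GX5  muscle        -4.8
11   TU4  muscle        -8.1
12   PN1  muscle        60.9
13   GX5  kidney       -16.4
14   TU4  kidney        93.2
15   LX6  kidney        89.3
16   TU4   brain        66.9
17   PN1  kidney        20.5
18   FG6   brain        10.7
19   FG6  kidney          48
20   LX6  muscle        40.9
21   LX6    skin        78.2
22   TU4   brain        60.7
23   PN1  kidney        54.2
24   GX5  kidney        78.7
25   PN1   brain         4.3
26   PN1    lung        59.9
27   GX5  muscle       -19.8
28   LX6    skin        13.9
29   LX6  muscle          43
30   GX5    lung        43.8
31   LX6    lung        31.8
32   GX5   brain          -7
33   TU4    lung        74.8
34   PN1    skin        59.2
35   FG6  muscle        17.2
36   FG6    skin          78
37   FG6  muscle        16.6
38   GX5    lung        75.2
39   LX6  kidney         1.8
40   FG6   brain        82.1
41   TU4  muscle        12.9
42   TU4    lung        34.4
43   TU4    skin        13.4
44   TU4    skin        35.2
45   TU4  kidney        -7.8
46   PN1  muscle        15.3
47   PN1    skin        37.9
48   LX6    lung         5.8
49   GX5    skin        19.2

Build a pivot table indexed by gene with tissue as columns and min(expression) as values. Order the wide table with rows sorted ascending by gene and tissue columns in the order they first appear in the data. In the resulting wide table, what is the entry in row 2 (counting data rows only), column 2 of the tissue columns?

43.8

With rows sorted ascending by gene, row 2 is gene=GX5. tissue columns in first-appearance order: kidney, lung, skin, brain, muscle; column 2 is lung.
Long rows with gene=GX5, tissue=lung: min(43.8, 75.2) = 43.8.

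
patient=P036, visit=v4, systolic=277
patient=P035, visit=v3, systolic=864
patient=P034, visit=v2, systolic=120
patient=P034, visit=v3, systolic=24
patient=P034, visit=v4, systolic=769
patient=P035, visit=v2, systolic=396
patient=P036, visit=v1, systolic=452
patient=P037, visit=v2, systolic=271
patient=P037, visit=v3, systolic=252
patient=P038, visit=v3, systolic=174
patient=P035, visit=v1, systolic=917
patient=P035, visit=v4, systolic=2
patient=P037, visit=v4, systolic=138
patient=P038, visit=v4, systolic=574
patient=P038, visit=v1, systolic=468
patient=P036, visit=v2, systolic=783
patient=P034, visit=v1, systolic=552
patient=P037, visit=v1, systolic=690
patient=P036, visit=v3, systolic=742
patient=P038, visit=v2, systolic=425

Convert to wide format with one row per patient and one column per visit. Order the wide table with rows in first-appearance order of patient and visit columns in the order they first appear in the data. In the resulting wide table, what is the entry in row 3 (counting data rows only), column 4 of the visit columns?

552

With rows in first-appearance order of patient, row 3 is patient=P034. visit columns in first-appearance order: v4, v3, v2, v1; column 4 is v1.
Long rows with patient=P034, visit=v1: systolic = 552.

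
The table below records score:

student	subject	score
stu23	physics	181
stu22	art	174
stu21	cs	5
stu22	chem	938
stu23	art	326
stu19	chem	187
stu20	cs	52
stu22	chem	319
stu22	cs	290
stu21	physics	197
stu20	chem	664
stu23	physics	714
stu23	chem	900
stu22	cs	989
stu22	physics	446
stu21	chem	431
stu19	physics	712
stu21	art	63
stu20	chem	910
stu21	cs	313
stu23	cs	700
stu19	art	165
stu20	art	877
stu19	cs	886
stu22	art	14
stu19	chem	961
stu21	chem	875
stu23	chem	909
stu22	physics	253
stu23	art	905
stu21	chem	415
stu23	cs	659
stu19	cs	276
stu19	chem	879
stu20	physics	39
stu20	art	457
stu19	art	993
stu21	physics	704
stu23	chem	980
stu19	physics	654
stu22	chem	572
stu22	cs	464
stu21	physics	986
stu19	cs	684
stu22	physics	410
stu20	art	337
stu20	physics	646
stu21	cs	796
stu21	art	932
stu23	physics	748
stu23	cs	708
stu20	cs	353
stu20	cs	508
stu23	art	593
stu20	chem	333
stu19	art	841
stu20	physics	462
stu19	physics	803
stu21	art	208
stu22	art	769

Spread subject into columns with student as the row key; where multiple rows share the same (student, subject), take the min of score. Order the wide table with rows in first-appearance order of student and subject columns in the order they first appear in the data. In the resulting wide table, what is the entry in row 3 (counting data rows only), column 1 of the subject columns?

197

With rows in first-appearance order of student, row 3 is student=stu21. subject columns in first-appearance order: physics, art, cs, chem; column 1 is physics.
Long rows with student=stu21, subject=physics: min(197, 704, 986) = 197.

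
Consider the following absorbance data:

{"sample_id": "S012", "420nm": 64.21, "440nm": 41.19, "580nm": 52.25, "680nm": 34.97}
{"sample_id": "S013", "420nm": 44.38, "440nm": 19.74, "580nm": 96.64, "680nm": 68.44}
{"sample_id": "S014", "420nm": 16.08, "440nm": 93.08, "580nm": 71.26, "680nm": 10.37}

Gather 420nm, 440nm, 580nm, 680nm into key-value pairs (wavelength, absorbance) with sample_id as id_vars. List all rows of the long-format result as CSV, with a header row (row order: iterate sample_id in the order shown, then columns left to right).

Each (sample_id, column) pair becomes one row: 3 × 4 = 12 rows.
For example, (S012, 420nm) → absorbance=64.21.

sample_id,wavelength,absorbance
S012,420nm,64.21
S012,440nm,41.19
S012,580nm,52.25
S012,680nm,34.97
S013,420nm,44.38
S013,440nm,19.74
S013,580nm,96.64
S013,680nm,68.44
S014,420nm,16.08
S014,440nm,93.08
S014,580nm,71.26
S014,680nm,10.37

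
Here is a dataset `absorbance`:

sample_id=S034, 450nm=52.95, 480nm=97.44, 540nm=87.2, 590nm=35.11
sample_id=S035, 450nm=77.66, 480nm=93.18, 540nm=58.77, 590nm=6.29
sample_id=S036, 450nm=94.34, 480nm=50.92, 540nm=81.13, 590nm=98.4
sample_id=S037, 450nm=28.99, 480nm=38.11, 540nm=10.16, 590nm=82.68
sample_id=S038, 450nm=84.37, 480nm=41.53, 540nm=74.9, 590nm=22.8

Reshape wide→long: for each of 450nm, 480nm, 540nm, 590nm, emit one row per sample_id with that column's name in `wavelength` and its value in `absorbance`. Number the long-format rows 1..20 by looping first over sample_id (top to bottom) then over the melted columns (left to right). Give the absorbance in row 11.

81.13

20 rows total (5 × 4). Row 11: index ⌊(11-1)/4⌋ = 2 into sample_id → S036; (11-1) mod 4 = 2 into the melted columns → 540nm.
So row 11 is (S036, 540nm, 81.13); absorbance = 81.13.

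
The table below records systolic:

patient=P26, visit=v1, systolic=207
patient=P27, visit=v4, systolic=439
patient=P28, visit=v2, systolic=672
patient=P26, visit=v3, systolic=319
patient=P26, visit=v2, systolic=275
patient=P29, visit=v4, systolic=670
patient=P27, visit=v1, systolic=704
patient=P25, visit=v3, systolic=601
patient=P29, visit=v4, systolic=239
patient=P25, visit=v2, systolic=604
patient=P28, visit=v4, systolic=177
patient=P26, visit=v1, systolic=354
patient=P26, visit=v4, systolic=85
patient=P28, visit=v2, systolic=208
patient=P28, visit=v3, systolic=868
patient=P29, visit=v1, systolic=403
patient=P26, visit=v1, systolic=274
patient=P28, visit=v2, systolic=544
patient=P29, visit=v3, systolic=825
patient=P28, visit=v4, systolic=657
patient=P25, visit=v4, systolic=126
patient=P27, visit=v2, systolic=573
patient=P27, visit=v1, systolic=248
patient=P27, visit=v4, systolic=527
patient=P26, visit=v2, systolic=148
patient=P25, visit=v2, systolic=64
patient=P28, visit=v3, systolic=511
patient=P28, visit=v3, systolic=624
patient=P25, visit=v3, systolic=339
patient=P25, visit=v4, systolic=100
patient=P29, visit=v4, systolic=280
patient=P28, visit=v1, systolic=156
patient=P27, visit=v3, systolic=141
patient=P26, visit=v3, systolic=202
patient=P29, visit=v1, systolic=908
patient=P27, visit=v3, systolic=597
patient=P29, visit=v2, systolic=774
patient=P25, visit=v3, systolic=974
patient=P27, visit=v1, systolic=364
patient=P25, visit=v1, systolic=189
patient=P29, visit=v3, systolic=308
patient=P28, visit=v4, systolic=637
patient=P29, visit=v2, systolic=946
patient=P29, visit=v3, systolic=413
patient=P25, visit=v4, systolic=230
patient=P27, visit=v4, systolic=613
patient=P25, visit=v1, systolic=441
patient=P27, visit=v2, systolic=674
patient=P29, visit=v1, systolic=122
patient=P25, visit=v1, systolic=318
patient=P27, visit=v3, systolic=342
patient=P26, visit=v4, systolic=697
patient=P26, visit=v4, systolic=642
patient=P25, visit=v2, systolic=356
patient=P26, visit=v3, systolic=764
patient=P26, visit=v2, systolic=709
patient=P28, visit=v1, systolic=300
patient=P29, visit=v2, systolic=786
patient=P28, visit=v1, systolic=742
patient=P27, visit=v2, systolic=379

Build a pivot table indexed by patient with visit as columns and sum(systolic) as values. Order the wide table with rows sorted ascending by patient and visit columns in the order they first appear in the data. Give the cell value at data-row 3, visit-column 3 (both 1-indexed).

With rows sorted ascending by patient, row 3 is patient=P27. visit columns in first-appearance order: v1, v4, v2, v3; column 3 is v2.
Long rows with patient=P27, visit=v2: 573 + 674 + 379 = 1626.

1626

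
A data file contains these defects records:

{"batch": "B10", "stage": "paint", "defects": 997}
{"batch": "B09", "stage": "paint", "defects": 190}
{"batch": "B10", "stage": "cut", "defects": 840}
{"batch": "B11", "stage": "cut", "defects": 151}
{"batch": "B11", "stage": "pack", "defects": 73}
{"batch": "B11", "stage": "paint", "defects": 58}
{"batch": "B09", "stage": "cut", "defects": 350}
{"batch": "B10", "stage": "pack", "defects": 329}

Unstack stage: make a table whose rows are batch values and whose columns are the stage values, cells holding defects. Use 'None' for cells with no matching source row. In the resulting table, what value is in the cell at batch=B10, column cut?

The long row with batch=B10, stage=cut has defects=840.

840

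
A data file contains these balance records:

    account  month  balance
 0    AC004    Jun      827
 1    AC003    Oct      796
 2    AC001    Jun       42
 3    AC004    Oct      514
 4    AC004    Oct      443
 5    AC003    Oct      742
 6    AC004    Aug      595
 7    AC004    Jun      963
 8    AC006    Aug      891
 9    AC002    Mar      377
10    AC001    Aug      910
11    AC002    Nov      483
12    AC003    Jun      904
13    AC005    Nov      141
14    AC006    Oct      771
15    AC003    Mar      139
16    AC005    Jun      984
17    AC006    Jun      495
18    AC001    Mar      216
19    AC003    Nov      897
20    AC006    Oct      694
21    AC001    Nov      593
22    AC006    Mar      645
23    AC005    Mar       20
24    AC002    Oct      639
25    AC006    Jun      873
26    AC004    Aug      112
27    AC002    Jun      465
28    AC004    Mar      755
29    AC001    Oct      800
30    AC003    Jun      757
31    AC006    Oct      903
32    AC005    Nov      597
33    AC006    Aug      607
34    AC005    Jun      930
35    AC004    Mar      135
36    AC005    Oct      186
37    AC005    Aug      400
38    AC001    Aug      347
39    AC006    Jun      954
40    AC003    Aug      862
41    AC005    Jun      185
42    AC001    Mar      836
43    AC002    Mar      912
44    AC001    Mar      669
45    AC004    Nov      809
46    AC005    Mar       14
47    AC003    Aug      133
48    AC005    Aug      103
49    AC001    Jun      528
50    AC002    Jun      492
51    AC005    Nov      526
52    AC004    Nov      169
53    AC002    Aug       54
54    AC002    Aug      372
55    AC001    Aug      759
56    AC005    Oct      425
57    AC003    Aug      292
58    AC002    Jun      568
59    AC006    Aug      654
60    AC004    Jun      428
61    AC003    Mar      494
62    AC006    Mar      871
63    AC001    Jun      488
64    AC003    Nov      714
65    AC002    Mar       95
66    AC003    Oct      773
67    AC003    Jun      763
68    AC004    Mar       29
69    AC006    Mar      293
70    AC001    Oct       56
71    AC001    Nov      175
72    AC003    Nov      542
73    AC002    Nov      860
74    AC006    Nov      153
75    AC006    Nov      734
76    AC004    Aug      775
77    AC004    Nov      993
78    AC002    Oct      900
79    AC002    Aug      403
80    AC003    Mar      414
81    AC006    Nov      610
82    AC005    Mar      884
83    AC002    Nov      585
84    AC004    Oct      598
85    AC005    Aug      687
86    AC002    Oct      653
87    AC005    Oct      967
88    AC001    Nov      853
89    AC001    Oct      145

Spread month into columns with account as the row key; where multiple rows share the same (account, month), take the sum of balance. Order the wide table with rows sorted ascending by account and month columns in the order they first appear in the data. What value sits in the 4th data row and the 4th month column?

919

With rows sorted ascending by account, row 4 is account=AC004. month columns in first-appearance order: Jun, Oct, Aug, Mar, Nov; column 4 is Mar.
Long rows with account=AC004, month=Mar: 755 + 135 + 29 = 919.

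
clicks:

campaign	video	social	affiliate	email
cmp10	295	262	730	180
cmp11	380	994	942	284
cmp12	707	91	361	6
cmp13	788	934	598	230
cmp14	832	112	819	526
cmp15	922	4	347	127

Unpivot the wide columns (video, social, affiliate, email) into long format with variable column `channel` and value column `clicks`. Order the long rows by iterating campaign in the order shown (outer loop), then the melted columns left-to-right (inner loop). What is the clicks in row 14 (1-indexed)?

24 rows total (6 × 4). Row 14: index ⌊(14-1)/4⌋ = 3 into campaign → cmp13; (14-1) mod 4 = 1 into the melted columns → social.
So row 14 is (cmp13, social, 934); clicks = 934.

934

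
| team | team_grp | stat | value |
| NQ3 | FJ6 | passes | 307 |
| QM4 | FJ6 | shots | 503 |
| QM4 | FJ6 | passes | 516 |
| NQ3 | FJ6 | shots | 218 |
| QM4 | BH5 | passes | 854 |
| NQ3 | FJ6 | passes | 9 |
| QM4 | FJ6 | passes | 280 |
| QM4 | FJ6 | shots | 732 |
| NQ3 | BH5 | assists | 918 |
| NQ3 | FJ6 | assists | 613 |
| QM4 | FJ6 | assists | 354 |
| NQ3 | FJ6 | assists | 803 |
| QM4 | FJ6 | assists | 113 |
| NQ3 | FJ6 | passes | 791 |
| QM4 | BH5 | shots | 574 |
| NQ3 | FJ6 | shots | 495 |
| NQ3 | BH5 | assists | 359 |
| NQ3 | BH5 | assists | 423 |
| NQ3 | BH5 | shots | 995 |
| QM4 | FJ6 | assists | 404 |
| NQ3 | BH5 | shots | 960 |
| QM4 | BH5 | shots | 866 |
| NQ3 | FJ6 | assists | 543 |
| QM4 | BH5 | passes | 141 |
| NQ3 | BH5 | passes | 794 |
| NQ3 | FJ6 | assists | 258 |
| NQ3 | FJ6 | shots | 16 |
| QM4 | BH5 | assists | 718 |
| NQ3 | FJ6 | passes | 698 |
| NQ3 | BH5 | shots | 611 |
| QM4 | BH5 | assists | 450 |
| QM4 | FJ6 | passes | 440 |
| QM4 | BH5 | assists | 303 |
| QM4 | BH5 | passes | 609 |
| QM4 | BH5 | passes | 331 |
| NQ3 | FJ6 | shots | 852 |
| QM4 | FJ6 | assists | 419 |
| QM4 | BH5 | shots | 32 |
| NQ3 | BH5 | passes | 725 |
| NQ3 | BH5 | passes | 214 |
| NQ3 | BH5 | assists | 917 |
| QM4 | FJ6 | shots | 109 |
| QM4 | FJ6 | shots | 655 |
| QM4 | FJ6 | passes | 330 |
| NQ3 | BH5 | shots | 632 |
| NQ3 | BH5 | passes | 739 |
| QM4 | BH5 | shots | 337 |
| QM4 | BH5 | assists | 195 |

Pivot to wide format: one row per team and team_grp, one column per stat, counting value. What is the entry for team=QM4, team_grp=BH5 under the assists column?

Rows with team=QM4, team_grp=BH5 and stat=assists: value values are 718, 450, 303, 195.
4 rows match — count = 4.

4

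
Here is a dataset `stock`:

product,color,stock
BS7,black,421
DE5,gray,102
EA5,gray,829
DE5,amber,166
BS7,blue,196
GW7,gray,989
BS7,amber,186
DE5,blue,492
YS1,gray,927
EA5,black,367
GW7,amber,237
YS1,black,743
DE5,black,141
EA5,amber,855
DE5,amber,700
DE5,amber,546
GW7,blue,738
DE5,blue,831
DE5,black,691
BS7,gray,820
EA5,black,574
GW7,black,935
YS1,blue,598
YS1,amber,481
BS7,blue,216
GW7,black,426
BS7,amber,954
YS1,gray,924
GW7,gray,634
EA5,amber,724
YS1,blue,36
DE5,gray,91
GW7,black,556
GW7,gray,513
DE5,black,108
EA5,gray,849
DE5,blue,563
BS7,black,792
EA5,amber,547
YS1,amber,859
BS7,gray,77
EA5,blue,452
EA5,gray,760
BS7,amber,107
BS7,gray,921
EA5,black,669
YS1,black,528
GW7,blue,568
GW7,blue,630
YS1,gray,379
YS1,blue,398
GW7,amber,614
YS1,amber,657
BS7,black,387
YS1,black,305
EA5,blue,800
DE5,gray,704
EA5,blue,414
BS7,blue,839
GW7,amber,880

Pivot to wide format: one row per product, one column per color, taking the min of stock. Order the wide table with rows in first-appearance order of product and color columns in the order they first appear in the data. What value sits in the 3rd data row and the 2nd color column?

With rows in first-appearance order of product, row 3 is product=EA5. color columns in first-appearance order: black, gray, amber, blue; column 2 is gray.
Long rows with product=EA5, color=gray: min(829, 849, 760) = 760.

760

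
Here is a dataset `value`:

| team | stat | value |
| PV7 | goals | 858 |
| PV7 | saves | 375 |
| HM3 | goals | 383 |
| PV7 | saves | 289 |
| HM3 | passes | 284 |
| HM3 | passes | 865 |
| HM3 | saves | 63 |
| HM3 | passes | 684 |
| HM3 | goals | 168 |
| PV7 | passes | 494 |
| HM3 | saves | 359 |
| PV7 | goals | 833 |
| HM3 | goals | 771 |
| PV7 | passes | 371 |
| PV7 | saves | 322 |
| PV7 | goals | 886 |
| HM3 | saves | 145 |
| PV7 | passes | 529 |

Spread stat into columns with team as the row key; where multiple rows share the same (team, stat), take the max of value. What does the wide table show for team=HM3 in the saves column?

359

Rows with team=HM3 and stat=saves: value values are 63, 359, 145.
max(63, 359, 145) = 359.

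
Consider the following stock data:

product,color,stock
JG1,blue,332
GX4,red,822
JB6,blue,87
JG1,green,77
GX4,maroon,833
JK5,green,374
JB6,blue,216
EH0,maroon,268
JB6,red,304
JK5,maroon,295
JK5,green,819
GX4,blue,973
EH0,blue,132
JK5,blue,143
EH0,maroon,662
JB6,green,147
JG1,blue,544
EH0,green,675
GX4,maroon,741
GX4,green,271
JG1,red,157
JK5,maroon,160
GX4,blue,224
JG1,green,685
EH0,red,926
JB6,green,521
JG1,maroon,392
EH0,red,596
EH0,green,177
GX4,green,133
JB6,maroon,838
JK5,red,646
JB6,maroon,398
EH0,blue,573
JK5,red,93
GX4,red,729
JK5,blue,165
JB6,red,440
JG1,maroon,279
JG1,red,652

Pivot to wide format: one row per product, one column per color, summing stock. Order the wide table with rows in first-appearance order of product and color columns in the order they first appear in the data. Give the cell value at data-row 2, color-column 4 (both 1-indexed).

With rows in first-appearance order of product, row 2 is product=GX4. color columns in first-appearance order: blue, red, green, maroon; column 4 is maroon.
Long rows with product=GX4, color=maroon: 833 + 741 = 1574.

1574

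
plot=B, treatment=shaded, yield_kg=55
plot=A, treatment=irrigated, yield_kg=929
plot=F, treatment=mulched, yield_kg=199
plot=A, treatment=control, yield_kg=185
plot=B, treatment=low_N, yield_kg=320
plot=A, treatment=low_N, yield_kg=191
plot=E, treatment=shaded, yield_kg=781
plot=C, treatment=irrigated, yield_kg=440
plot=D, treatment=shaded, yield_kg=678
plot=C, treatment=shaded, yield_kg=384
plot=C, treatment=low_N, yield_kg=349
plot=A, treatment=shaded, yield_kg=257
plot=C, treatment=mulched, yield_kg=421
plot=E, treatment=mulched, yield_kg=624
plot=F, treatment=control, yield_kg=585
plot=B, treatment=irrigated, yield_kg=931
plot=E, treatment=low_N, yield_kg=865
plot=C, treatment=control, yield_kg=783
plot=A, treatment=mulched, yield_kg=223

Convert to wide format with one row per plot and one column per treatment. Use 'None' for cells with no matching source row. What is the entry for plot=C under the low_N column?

The long row with plot=C, treatment=low_N has yield_kg=349.

349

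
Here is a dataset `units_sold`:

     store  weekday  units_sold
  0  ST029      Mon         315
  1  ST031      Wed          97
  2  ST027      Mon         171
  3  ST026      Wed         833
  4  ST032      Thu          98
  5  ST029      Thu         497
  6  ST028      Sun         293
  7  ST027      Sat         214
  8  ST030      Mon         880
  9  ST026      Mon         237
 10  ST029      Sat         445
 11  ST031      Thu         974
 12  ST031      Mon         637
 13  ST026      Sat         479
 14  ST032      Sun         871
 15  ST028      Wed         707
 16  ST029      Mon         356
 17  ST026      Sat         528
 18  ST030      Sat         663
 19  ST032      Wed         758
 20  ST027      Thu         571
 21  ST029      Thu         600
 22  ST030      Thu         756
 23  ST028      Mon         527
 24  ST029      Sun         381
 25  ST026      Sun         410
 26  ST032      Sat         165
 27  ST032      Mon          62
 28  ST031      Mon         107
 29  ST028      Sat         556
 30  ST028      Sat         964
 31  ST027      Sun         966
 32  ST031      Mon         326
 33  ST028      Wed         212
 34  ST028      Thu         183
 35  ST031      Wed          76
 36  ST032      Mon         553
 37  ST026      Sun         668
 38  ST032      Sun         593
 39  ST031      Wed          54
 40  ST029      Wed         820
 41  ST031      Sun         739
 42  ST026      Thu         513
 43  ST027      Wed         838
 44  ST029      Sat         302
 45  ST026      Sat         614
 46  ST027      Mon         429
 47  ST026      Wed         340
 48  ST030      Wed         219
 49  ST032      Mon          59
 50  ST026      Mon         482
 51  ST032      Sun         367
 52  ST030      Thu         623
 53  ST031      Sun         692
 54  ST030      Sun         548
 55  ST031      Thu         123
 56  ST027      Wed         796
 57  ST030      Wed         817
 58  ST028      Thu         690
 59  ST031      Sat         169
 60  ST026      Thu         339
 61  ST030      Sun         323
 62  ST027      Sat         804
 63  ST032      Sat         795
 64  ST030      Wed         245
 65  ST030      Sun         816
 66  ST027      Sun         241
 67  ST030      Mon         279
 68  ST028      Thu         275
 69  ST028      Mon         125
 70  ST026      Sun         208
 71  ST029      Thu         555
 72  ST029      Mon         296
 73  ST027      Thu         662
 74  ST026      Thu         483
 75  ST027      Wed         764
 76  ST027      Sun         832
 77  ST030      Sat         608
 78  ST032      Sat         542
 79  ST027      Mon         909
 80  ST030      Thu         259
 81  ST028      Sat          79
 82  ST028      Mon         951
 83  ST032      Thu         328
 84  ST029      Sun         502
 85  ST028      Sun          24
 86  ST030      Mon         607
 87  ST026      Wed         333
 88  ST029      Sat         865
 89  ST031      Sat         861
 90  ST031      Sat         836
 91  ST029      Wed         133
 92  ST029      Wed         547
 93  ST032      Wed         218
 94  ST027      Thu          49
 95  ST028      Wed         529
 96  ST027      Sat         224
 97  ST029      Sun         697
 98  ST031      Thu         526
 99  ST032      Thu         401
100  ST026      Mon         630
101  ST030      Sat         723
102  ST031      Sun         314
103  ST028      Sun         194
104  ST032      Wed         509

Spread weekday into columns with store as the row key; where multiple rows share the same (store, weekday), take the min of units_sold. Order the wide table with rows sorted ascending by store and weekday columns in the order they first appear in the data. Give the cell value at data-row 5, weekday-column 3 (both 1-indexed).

259

With rows sorted ascending by store, row 5 is store=ST030. weekday columns in first-appearance order: Mon, Wed, Thu, Sun, Sat; column 3 is Thu.
Long rows with store=ST030, weekday=Thu: min(756, 623, 259) = 259.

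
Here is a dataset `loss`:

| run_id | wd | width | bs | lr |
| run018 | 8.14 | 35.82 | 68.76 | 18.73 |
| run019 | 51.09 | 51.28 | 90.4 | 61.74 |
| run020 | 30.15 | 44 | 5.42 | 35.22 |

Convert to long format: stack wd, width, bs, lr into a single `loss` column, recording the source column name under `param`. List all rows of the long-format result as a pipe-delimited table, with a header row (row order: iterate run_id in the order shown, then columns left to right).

Each (run_id, column) pair becomes one row: 3 × 4 = 12 rows.
For example, (run018, wd) → loss=8.14.

| run_id | param | loss |
| run018 | wd | 8.14 |
| run018 | width | 35.82 |
| run018 | bs | 68.76 |
| run018 | lr | 18.73 |
| run019 | wd | 51.09 |
| run019 | width | 51.28 |
| run019 | bs | 90.4 |
| run019 | lr | 61.74 |
| run020 | wd | 30.15 |
| run020 | width | 44 |
| run020 | bs | 5.42 |
| run020 | lr | 35.22 |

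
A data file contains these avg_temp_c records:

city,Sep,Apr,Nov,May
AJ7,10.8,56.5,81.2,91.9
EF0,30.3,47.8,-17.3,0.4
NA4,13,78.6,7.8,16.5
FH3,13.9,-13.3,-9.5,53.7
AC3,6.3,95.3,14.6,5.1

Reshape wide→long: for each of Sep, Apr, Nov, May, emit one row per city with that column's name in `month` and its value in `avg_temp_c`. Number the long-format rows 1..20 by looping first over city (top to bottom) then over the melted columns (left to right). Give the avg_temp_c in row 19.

20 rows total (5 × 4). Row 19: index ⌊(19-1)/4⌋ = 4 into city → AC3; (19-1) mod 4 = 2 into the melted columns → Nov.
So row 19 is (AC3, Nov, 14.6); avg_temp_c = 14.6.

14.6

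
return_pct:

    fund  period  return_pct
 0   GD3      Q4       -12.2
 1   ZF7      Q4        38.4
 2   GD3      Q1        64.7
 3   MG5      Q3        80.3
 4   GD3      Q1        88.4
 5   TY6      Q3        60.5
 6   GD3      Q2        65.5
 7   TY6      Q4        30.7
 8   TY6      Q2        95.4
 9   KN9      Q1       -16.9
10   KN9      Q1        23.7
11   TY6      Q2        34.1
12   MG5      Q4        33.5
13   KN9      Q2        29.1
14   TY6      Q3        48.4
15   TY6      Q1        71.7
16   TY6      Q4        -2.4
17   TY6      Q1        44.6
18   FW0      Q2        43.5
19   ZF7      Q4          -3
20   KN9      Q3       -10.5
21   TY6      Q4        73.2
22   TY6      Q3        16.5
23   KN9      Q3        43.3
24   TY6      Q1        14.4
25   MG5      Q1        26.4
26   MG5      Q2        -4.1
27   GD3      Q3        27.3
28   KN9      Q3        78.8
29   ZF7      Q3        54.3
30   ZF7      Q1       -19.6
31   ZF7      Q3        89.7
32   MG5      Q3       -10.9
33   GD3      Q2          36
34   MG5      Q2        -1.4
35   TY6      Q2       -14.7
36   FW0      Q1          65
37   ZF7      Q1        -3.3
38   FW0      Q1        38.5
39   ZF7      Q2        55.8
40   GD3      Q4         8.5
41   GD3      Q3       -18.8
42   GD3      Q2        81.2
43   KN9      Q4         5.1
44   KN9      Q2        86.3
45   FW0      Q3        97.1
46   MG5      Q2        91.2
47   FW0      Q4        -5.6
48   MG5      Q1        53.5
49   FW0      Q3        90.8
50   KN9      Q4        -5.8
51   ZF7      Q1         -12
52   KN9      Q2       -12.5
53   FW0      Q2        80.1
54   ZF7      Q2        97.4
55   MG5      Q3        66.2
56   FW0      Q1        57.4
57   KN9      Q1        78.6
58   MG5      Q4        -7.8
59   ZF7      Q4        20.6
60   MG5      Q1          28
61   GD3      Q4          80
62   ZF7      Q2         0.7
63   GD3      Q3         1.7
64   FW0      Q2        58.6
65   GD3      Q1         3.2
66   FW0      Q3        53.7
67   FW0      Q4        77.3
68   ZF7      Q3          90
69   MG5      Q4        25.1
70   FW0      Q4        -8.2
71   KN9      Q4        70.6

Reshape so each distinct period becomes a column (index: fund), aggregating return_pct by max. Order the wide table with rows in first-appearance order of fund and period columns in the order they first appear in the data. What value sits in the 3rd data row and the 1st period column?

33.5

With rows in first-appearance order of fund, row 3 is fund=MG5. period columns in first-appearance order: Q4, Q1, Q3, Q2; column 1 is Q4.
Long rows with fund=MG5, period=Q4: max(33.5, -7.8, 25.1) = 33.5.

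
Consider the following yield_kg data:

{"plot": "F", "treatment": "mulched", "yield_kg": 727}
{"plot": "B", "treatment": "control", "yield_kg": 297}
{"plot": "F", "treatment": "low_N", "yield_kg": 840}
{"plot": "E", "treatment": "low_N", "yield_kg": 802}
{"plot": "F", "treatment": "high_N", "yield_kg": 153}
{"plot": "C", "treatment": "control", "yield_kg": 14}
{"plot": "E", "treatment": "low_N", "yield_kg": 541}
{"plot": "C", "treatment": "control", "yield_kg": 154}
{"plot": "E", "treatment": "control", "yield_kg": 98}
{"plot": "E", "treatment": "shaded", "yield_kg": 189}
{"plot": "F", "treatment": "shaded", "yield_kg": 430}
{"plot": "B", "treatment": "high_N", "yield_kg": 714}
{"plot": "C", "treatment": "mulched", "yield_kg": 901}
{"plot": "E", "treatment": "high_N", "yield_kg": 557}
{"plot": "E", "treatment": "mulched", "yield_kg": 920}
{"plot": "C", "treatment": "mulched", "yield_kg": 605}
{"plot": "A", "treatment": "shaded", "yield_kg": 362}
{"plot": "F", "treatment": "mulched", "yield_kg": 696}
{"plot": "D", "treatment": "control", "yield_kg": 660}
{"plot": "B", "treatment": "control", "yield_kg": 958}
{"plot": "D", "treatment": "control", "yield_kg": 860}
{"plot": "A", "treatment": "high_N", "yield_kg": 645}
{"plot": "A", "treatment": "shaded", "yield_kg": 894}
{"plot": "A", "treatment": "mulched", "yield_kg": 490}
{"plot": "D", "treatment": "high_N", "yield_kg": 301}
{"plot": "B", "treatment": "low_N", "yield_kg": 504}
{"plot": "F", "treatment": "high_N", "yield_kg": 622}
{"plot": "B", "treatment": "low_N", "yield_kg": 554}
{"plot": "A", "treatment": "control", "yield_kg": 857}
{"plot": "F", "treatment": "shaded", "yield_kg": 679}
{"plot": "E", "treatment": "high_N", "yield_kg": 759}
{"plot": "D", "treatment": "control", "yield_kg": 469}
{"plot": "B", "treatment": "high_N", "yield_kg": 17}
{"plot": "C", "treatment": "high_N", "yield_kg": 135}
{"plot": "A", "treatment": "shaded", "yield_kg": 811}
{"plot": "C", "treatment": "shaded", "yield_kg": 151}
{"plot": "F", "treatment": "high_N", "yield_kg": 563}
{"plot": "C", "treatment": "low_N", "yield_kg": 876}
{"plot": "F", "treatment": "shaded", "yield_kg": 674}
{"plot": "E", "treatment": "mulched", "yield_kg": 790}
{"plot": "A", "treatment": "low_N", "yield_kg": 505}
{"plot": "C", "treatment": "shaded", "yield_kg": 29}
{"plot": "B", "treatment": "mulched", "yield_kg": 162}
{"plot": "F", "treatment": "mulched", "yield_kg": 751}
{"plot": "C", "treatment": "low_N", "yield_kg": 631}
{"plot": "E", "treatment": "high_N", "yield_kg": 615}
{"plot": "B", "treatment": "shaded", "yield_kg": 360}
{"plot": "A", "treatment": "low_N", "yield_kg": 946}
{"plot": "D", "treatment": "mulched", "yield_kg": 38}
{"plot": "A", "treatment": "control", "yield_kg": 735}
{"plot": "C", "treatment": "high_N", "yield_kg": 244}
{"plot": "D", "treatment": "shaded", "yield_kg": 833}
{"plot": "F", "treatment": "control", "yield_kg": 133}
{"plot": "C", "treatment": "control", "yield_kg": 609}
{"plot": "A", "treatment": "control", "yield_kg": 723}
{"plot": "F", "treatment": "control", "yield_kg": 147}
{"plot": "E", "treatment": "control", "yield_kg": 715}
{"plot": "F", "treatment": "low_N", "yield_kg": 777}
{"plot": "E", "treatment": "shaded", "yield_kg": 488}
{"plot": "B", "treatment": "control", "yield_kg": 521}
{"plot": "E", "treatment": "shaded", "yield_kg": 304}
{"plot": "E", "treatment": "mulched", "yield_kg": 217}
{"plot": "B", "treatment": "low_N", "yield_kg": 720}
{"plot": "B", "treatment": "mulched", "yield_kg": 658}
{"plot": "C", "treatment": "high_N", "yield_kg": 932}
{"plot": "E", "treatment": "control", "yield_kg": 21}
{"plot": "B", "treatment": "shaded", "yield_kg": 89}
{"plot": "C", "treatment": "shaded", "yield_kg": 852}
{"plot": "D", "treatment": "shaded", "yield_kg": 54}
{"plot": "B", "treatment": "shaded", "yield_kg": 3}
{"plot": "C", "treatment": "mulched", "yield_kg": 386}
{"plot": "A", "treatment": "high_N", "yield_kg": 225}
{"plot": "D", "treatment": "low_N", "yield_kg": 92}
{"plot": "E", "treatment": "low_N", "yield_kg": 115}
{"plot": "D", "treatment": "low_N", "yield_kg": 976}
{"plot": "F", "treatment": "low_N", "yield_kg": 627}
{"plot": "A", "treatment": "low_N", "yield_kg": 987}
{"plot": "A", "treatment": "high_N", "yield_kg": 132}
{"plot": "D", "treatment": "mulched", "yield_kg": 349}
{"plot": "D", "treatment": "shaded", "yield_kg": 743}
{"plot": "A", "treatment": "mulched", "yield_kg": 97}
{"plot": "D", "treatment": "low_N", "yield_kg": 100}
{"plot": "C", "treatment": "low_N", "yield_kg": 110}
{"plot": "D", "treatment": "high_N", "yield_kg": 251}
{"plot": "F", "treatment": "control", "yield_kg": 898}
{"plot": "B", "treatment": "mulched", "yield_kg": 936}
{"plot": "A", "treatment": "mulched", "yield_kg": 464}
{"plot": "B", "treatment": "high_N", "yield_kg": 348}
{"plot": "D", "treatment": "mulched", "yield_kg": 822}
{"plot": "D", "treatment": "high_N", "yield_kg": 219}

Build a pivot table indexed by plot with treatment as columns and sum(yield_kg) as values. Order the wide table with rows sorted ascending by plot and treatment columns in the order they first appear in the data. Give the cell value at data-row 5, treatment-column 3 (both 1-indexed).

With rows sorted ascending by plot, row 5 is plot=E. treatment columns in first-appearance order: mulched, control, low_N, high_N, shaded; column 3 is low_N.
Long rows with plot=E, treatment=low_N: 802 + 541 + 115 = 1458.

1458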